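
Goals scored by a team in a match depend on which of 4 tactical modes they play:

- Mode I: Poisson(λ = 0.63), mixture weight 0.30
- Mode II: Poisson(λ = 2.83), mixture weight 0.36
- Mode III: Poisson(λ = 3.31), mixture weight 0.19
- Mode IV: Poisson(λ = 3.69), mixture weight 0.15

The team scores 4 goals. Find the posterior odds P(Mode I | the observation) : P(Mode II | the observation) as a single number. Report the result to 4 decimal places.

Since P(k|x) ∝ π_k f_k(x), the posterior odds are π_i f_i(x) / (π_j f_j(x)).
Evaluate each component's likelihood at the observed value:
  p_I = e^(−0.63)·0.63^4/4! = 0.00349579
  p_II = e^(−2.83)·2.83^4/4! = 0.157718
  p_III = e^(−3.31)·3.31^4/4! = 0.182636
  p_IV = e^(−3.69)·3.69^4/4! = 0.192907
0.00104874 / 0.0567785 ≈ 0.0185

0.0185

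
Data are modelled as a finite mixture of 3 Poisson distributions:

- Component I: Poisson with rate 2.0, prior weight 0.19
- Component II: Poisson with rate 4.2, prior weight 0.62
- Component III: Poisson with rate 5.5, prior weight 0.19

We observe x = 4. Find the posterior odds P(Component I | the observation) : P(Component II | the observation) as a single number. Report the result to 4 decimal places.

0.1422

Since P(k|x) ∝ π_k f_k(x), the posterior odds are π_i f_i(x) / (π_j f_j(x)).
Poisson probabilities:
  L_I = 0.0902235
  L_II = 0.194424
  L_III = 0.155819
Odds = (0.19/0.62) × (0.0902235/0.194424) = 0.306452 × 0.464056 ≈ 0.1422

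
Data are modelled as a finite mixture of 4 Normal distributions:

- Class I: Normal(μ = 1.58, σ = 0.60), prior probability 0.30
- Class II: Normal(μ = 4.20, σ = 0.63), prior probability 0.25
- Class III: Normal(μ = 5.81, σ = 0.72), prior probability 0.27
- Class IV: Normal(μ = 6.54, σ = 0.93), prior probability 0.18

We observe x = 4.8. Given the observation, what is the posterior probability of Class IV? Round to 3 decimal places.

0.079

Apply Bayes' rule: the posterior for each component is proportional to its prior times its likelihood at x.
Component likelihoods at x = 4.8:
  L_I = (1/(0.60·√(2π)))·exp(−(4.8−1.58)²/(2·0.60²)) = 0.664904·exp(-14.40056) = 3.70405e-07
  L_II = (1/(0.63·√(2π)))·exp(−(4.8−4.20)²/(2·0.63²)) = 0.633242·exp(-0.45351) = 0.402356
  L_III = (1/(0.72·√(2π)))·exp(−(4.8−5.81)²/(2·0.72²)) = 0.554087·exp(-0.98389) = 0.207147
  L_IV = (1/(0.93·√(2π)))·exp(−(4.8−6.54)²/(2·0.93²)) = 0.428970·exp(-1.75026) = 0.0745245
Unnormalised posteriors:
  π_I·L_I = 0.30 × 3.70405e-07 = 1.11122e-07
  π_II·L_II = 0.25 × 0.402356 = 0.100589
  π_III·L_III = 0.27 × 0.207147 = 0.0559297
  π_IV·L_IV = 0.18 × 0.0745245 = 0.0134144
Normaliser: 1.11122e-07 + 0.100589 + 0.0559297 + 0.0134144 = 0.169933
P(Class IV | 4.8) = 0.0134144 / 0.169933 ≈ 0.079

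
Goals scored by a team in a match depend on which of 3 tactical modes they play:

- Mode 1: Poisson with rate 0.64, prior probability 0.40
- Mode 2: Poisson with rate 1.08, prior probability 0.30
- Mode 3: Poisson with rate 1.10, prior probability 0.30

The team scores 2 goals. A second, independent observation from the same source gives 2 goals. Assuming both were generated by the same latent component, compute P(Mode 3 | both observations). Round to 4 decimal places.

0.4254

Posterior ∝ prior × likelihood, so P(k | x) ∝ π_k f_k(x); normalise over all components.
Since both observations come from the same component, the likelihood for component k is f_k(x₁)·f_k(x₂).
  p_1 = [0.107989] × [0.107989] = 0.0116617
  p_2 = [0.198052] × [0.198052] = 0.0392246
  p_3 = [0.201387] × [0.201387] = 0.0405567
Prior × likelihood for each component:
  π_1·p_1 = 0.40 × 0.0116617 = 0.00466469
  π_2·p_2 = 0.30 × 0.0392246 = 0.0117674
  π_3·p_3 = 0.30 × 0.0405567 = 0.012167
Sum: 0.00466469 + 0.0117674 + 0.012167 = 0.0285991
P(Mode 3 | x) ≈ 0.4254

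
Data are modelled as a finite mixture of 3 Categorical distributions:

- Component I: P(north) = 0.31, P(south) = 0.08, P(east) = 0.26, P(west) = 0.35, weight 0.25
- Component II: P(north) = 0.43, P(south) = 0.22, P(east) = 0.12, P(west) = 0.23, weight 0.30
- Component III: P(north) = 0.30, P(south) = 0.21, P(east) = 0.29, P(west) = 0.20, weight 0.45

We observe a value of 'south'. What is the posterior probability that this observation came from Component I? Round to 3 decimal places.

Posterior ∝ prior × likelihood, so P(k | x) ∝ π_k f_k(x); normalise over all components.
Component likelihoods at x = 'south':
  p_I = P(south | comp) = 0.08
  p_II = P(south | comp) = 0.22
  p_III = P(south | comp) = 0.21
Multiply by the mixture weights:
  π_I·p_I = 0.25 × 0.08 = 0.02
  π_II·p_II = 0.30 × 0.22 = 0.066
  π_III·p_III = 0.45 × 0.21 = 0.0945
Evidence: 0.02 + 0.066 + 0.0945 = 0.1805
So the posterior for Component I is 0.02 / 0.1805 ≈ 0.111.

0.111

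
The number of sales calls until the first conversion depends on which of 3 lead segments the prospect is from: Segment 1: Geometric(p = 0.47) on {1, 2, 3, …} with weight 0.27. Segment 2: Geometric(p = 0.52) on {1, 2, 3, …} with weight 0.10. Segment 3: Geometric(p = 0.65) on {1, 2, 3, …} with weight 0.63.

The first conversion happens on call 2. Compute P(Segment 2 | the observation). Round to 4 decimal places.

0.1060

Apply Bayes' rule: the posterior for each component is proportional to its prior times its likelihood at x.
Evaluate each component's likelihood at the observed value:
  f_1 = 0.47·(1−0.47)^1 = 0.47·0.53 = 0.2491
  f_2 = 0.52·(1−0.52)^1 = 0.52·0.48 = 0.2496
  f_3 = 0.65·(1−0.65)^1 = 0.65·0.35 = 0.2275
Multiply by the mixture weights:
  π_1·f_1 = 0.27 × 0.2491 = 0.067257
  π_2·f_2 = 0.10 × 0.2496 = 0.02496
  π_3·f_3 = 0.63 × 0.2275 = 0.143325
Denominator: 0.067257 + 0.02496 + 0.143325 = 0.235542
P(Segment 2 | 2) = 0.02496 / 0.235542 ≈ 0.1060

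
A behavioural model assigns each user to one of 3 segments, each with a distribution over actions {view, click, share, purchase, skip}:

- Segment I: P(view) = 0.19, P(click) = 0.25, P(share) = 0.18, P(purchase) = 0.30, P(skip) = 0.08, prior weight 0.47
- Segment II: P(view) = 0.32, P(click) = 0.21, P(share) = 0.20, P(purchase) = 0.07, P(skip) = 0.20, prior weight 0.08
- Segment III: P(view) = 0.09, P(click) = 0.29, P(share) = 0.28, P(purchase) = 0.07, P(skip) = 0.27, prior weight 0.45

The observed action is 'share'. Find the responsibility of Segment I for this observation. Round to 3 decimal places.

P(component k | x) = π_k·f_k(x) / marginal(x), where marginal(x) = Σ_j π_j·f_j(x).
Evaluate each component's likelihood at the observed value:
  f_I = P(share | comp) = 0.18
  f_II = P(share | comp) = 0.20
  f_III = P(share | comp) = 0.28
Multiply by the mixture weights:
  π_I·f_I = 0.47 × 0.18 = 0.0846
  π_II·f_II = 0.08 × 0.2 = 0.016
  π_III·f_III = 0.45 × 0.28 = 0.126
Evidence: 0.0846 + 0.016 + 0.126 = 0.2266
P(Segment I | x) = 0.0846 / 0.2266 ≈ 0.373

0.373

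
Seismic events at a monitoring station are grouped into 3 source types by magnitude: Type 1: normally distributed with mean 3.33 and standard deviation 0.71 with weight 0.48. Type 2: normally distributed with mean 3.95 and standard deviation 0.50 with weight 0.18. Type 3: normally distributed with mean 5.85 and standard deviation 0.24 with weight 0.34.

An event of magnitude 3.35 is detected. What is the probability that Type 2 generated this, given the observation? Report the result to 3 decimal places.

0.206

Posterior ∝ prior × likelihood, so P(k | x) ∝ P(Z=k) f_k(x); normalise over all components.
Normal densities:
  L_1 = (1/(0.71·√(2π)))·exp(−(3.35−3.33)²/(2·0.71²)) = 0.561891·exp(-0.00040) = 0.561668
  L_2 = (1/(0.50·√(2π)))·exp(−(3.35−3.95)²/(2·0.50²)) = 0.797885·exp(-0.72000) = 0.388372
  L_3 = (1/(0.24·√(2π)))·exp(−(3.35−5.85)²/(2·0.24²)) = 1.662260·exp(-54.25347) = 4.55738e-24
Prior × likelihood for each component:
  P(Z=1)·L_1 = 0.48 × 0.561668 = 0.2696
  P(Z=2)·L_2 = 0.18 × 0.388372 = 0.069907
  P(Z=3)·L_3 = 0.34 × 4.55738e-24 = 1.54951e-24
Denominator: 0.2696 + 0.069907 + 1.54951e-24 = 0.339507
So the posterior for Type 2 is 0.069907 / 0.339507 ≈ 0.206.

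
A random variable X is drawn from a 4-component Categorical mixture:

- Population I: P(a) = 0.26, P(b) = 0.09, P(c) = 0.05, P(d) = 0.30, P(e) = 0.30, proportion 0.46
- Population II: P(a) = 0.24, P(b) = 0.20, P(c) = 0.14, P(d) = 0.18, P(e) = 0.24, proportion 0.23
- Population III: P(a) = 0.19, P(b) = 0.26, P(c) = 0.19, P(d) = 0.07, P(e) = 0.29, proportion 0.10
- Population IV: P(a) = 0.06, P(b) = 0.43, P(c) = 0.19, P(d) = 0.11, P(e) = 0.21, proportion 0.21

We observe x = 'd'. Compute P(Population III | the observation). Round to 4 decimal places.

P(component k | x) = π_k·f_k(x) / marginal(x), where marginal(x) = Σ_j π_j·f_j(x).
Evaluate each component's likelihood at the observed value:
  L_I = P(d | comp) = 0.30
  L_II = P(d | comp) = 0.18
  L_III = P(d | comp) = 0.07
  L_IV = P(d | comp) = 0.11
Weight by the priors:
  π_I·L_I = 0.46 × 0.3 = 0.138
  π_II·L_II = 0.23 × 0.18 = 0.0414
  π_III·L_III = 0.10 × 0.07 = 0.007
  π_IV·L_IV = 0.21 × 0.11 = 0.0231
Sum: 0.138 + 0.0414 + 0.007 + 0.0231 = 0.2095
So the posterior for Population III is 0.007 / 0.2095 ≈ 0.0334.

0.0334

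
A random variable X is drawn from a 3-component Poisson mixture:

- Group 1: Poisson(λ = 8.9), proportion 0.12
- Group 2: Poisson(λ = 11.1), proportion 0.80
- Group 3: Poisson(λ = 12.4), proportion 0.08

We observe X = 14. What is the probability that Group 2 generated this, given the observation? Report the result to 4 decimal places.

Posterior ∝ prior × likelihood, so P(k | x) ∝ P(Z=k) f_k(x); normalise over all components.
Evaluate each component's likelihood at the observed value:
  L_1 = e^(−8.9)·8.9^14/14! = 0.0306077
  L_2 = e^(−11.1)·11.1^14/14! = 0.0747213
  L_3 = e^(−12.4)·12.4^14/14! = 0.0959939
Unnormalised posteriors:
  P(Z=1)·L_1 = 0.12 × 0.0306077 = 0.00367293
  P(Z=2)·L_2 = 0.80 × 0.0747213 = 0.0597771
  P(Z=3)·L_3 = 0.08 × 0.0959939 = 0.00767951
Normaliser: 0.00367293 + 0.0597771 + 0.00767951 = 0.0711295
P(Group 2 | the observation) = 0.0597771 / 0.0711295 ≈ 0.8404

0.8404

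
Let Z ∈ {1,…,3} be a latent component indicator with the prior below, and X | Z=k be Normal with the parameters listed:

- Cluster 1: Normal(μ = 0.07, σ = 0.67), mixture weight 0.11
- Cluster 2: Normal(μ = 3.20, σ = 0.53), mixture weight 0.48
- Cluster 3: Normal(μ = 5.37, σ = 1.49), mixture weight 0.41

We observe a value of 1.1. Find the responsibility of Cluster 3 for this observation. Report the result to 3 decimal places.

0.082

Posterior ∝ prior × likelihood, so P(k | x) ∝ π_k f_k(x); normalise over all components.
Normal densities:
  f_1 = (1/(0.67·√(2π)))·exp(−(1.1−0.07)²/(2·0.67²)) = 0.595436·exp(-1.18167) = 0.18266
  f_2 = (1/(0.53·√(2π)))·exp(−(1.1−3.20)²/(2·0.53²)) = 0.752721·exp(-7.84977) = 0.000293442
  f_3 = (1/(1.49·√(2π)))·exp(−(1.1−5.37)²/(2·1.49²)) = 0.267746·exp(-4.10632) = 0.0044093
Multiply by the mixture weights:
  π_1·f_1 = 0.11 × 0.18266 = 0.0200926
  π_2·f_2 = 0.48 × 0.000293442 = 0.000140852
  π_3·f_3 = 0.41 × 0.0044093 = 0.00180781
Evidence: 0.0200926 + 0.000140852 + 0.00180781 = 0.0220413
P(Cluster 3 | x) = 0.00180781 / 0.0220413 ≈ 0.082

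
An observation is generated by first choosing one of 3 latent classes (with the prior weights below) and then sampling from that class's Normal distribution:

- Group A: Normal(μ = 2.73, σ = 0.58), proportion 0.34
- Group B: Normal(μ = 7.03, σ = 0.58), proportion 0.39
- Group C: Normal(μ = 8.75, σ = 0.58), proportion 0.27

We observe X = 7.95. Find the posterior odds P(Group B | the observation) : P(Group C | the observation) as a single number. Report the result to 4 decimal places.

1.0628

Only the two components matter; the odds are (π_i f_i(x)) / (π_j f_j(x)).
Evaluate each component's likelihood at the observed value:
  p_A = 1.77237e-18
  p_B = 0.195492
  p_C = 0.265681
Posterior odds = (π_B·p_B) / (π_C·p_C) = (0.39·0.195492) / (0.27·0.265681) = 0.0762418 / 0.0717338 ≈ 1.0628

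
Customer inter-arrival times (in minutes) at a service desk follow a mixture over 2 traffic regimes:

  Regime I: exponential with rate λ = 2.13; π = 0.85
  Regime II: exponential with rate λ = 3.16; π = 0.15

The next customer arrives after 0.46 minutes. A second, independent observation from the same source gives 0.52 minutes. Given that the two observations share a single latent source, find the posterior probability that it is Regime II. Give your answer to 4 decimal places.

Posterior ∝ prior × likelihood, so P(k | x) ∝ w_k f_k(x); normalise over all components.
Since both observations come from the same component, the likelihood for component k is f_k(x₁)·f_k(x₂).
  p_I = [2.13·e^(−2.13·0.46) = 2.13·e^(−0.9798) = 0.799573] × [0.703647] = 0.562617
  p_II = [3.16·e^(−3.16·0.46) = 3.16·e^(−1.4536) = 0.738578] × [0.611019] = 0.451285
Weight by the priors:
  w_I·p_I = 0.85 × 0.562617 = 0.478225
  w_II·p_II = 0.15 × 0.451285 = 0.0676928
Marginal: 0.478225 + 0.0676928 = 0.545917
Responsibility of Regime II: 0.0676928 / 0.545917 ≈ 0.1240

0.1240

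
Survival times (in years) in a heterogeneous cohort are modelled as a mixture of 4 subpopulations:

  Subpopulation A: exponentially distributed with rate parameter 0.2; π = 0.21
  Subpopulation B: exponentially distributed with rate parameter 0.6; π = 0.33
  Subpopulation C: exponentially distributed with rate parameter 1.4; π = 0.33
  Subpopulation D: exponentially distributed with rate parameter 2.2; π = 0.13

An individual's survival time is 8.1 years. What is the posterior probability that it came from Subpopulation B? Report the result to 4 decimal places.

The responsibility of component k is π_k f_k(x) divided by Σ_j π_j f_j(x).
Evaluate each component's likelihood at the observed value:
  p_A = 0.0395797
  p_B = 0.00465029
  p_C = 1.66429e-05
  p_D = 4.01139e-08
Weight by the priors:
  π_A·p_A = 0.21 × 0.0395797 = 0.00831175
  π_B·p_B = 0.33 × 0.00465029 = 0.0015346
  π_C·p_C = 0.33 × 1.66429e-05 = 5.49215e-06
  π_D·p_D = 0.13 × 4.01139e-08 = 5.21481e-09
Marginal: 0.00831175 + 0.0015346 + 5.49215e-06 + 5.21481e-09 = 0.00985184
P(Subpopulation B | the observation) ≈ 0.1558

0.1558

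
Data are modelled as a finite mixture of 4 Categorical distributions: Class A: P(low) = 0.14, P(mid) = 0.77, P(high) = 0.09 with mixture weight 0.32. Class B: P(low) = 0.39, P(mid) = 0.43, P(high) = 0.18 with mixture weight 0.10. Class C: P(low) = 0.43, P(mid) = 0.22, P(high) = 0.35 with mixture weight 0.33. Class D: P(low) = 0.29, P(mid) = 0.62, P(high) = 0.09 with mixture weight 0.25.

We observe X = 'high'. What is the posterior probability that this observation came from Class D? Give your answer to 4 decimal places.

0.1218

Posterior ∝ prior × likelihood, so P(k | x) ∝ w_k f_k(x); normalise over all components.
Categorical probabilities:
  f_A = 0.09
  f_B = 0.18
  f_C = 0.35
  f_D = 0.09
Prior × likelihood for each component:
  w_A·f_A = 0.32 × 0.09 = 0.0288
  w_B·f_B = 0.10 × 0.18 = 0.018
  w_C·f_C = 0.33 × 0.35 = 0.1155
  w_D·f_D = 0.25 × 0.09 = 0.0225
Evidence: 0.0288 + 0.018 + 0.1155 + 0.0225 = 0.1848
P(Class D | 'high') ≈ 0.1218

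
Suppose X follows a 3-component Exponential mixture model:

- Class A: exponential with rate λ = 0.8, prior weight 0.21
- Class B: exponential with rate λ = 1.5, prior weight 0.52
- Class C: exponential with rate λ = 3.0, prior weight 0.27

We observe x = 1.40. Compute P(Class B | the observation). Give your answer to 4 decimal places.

0.5879

The responsibility of component k is P(Z=k) f_k(x) divided by Σ_j P(Z=j) f_j(x).
Component likelihoods at x = 1.40:
  L_A = 0.8·e^(−0.8·1.40) = 0.8·e^(−1.1200) = 0.261024
  L_B = 1.5·e^(−1.5·1.40) = 1.5·e^(−2.1000) = 0.183685
  L_C = 3.0·e^(−3.0·1.40) = 3.0·e^(−4.2000) = 0.0449867
Unnormalised posteriors:
  P(Z=A)·L_A = 0.21 × 0.261024 = 0.054815
  P(Z=B)·L_B = 0.52 × 0.183685 = 0.095516
  P(Z=C)·L_C = 0.27 × 0.0449867 = 0.0121464
Evidence: 0.054815 + 0.095516 + 0.0121464 = 0.162477
So the posterior for Class B is 0.095516 / 0.162477 ≈ 0.5879.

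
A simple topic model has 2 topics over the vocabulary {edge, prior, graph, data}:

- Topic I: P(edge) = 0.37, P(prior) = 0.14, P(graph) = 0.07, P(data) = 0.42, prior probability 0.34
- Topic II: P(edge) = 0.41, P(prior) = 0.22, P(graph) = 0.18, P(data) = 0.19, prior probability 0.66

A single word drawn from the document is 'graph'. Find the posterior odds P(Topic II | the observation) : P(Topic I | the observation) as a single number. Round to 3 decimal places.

4.992

Posterior odds = (π_i f_i(x)) / (π_j f_j(x)); the normalising sum cancels.
Evaluate each component's likelihood at the observed value:
  L_I = 0.07
  L_II = 0.18
Odds = (0.66/0.34) × (0.18/0.07) = 1.94118 × 2.57143 ≈ 4.992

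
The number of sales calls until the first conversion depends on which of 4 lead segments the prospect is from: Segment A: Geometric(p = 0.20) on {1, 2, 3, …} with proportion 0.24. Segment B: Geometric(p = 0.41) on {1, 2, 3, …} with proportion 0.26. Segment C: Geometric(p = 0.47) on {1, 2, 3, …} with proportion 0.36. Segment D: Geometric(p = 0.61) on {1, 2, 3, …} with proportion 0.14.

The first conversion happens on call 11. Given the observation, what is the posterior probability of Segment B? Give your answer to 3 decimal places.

0.091

Apply Bayes' rule: the posterior for each component is proportional to its prior times its likelihood at x.
Evaluate each component's likelihood at the observed value:
  L_A = 0.20·(1−0.20)^10 = 0.20·0.107374 = 0.0214748
  L_B = 0.41·(1−0.41)^10 = 0.41·0.00511117 = 0.00209558
  L_C = 0.47·(1−0.47)^10 = 0.47·0.00174887 = 0.000821971
  L_D = 0.61·(1−0.61)^10 = 0.61·8.14041e-05 = 4.96565e-05
Unnormalised posteriors:
  P(Z=A)·L_A = 0.24 × 0.0214748 = 0.00515396
  P(Z=B)·L_B = 0.26 × 0.00209558 = 0.00054485
  P(Z=C)·L_C = 0.36 × 0.000821971 = 0.00029591
  P(Z=D)·L_D = 0.14 × 4.96565e-05 = 6.95191e-06
Marginal: 0.00515396 + 0.00054485 + 0.00029591 + 6.95191e-06 = 0.00600167
So the posterior for Segment B is 0.00054485 / 0.00600167 ≈ 0.091.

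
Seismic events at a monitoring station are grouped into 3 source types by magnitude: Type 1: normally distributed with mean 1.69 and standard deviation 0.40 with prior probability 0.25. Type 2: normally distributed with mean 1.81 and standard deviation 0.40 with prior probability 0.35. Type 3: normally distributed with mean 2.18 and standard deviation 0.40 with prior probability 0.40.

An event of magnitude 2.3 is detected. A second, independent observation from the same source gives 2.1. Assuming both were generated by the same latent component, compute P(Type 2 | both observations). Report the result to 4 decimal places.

Apply Bayes' rule: the posterior for each component is proportional to its prior times its likelihood at x.
Since both observations come from the same component, the likelihood for component k is f_k(x₁)·f_k(x₂).
  f_1 = [0.311779] × [0.589807] = 0.183889
  f_2 = [0.47097] × [0.766853] = 0.361165
  f_3 = [0.95347] × [0.977607] = 0.932118
Prior × likelihood for each component:
  w_1·f_1 = 0.25 × 0.183889 = 0.0459724
  w_2·f_2 = 0.35 × 0.361165 = 0.126408
  w_3·f_3 = 0.40 × 0.932118 = 0.372847
Marginal: 0.0459724 + 0.126408 + 0.372847 = 0.545227
So the posterior for Type 2 is 0.126408 / 0.545227 ≈ 0.2318.

0.2318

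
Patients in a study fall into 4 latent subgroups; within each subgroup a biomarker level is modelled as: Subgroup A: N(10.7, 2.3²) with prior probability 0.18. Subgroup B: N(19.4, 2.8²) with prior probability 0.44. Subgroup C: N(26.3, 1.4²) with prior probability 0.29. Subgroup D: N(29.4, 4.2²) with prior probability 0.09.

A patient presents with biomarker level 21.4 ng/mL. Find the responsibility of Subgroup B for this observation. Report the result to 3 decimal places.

0.969

Posterior ∝ prior × likelihood, so P(k | x) ∝ P(Z=k) f_k(x); normalise over all components.
Component likelihoods at x = 21.4 ng/mL:
  p_A = (1/(2.3·√(2π)))·exp(−(21.4−10.7)²/(2·2.3²)) = 0.173453·exp(-10.82136) = 3.46358e-06
  p_B = (1/(2.8·√(2π)))·exp(−(21.4−19.4)²/(2·2.8²)) = 0.142479·exp(-0.25510) = 0.110398
  p_C = (1/(1.4·√(2π)))·exp(−(21.4−26.3)²/(2·1.4²)) = 0.284959·exp(-6.12500) = 0.000623345
  p_D = (1/(4.2·√(2π)))·exp(−(21.4−29.4)²/(2·4.2²)) = 0.094986·exp(-1.81406) = 0.0154819
Prior × likelihood for each component:
  P(Z=A)·p_A = 0.18 × 3.46358e-06 = 6.23444e-07
  P(Z=B)·p_B = 0.44 × 0.110398 = 0.0485753
  P(Z=C)·p_C = 0.29 × 0.000623345 = 0.00018077
  P(Z=D)·p_D = 0.09 × 0.0154819 = 0.00139337
Denominator: 6.23444e-07 + 0.0485753 + 0.00018077 + 0.00139337 = 0.05015
Responsibility of Subgroup B: 0.0485753 / 0.05015 ≈ 0.969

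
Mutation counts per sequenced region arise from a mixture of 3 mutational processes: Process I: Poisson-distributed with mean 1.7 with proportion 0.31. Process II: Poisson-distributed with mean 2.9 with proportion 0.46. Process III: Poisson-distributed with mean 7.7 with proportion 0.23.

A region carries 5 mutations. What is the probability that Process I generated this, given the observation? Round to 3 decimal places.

Apply Bayes' rule: the posterior for each component is proportional to its prior times its likelihood at x.
Component likelihoods at x = 5 mutations:
  f_I = e^(−1.7)·1.7^5/5! = 0.0216154
  f_II = e^(−2.9)·2.9^5/5! = 0.0940491
  f_III = e^(−7.7)·7.7^5/5! = 0.102142
Weight by the priors:
  P(Z=I)·f_I = 0.31 × 0.0216154 = 0.00670077
  P(Z=II)·f_II = 0.46 × 0.0940491 = 0.0432626
  P(Z=III)·f_III = 0.23 × 0.102142 = 0.0234927
Evidence: 0.00670077 + 0.0432626 + 0.0234927 = 0.073456
Responsibility of Process I: 0.00670077 / 0.073456 ≈ 0.091

0.091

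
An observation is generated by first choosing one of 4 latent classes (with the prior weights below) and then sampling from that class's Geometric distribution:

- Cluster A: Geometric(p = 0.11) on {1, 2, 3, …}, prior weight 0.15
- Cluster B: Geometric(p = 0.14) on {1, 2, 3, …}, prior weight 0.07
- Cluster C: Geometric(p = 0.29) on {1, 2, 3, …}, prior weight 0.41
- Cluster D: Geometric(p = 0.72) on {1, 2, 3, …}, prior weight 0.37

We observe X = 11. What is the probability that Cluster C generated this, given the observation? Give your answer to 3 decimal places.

The responsibility of component k is π_k f_k(x) divided by Σ_j π_j f_j(x).
Evaluate each component's likelihood at the observed value:
  f_A = 0.0342999
  f_B = 0.0309822
  f_C = 0.00944021
  f_D = 2.13262e-06
Multiply by the mixture weights:
  π_A·f_A = 0.15 × 0.0342999 = 0.00514498
  π_B·f_B = 0.07 × 0.0309822 = 0.00216876
  π_C·f_C = 0.41 × 0.00944021 = 0.00387048
  π_D·f_D = 0.37 × 2.13262e-06 = 7.89068e-07
Denominator: 0.00514498 + 0.00216876 + 0.00387048 + 7.89068e-07 = 0.011185
So the posterior for Cluster C is 0.00387048 / 0.011185 ≈ 0.346.

0.346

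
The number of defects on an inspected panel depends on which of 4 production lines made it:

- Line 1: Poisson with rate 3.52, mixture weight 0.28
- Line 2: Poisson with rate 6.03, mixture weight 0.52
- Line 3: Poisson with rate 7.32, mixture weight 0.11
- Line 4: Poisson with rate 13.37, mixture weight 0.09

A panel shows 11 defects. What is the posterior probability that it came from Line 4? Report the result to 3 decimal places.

0.322

By Bayes' theorem, P(k | x) = w_k f_k(x) / Σ_j w_j f_j(x).
Component likelihoods at x = 11 defects:
  L_1 = e^(−3.52)·3.52^11/11! = 0.000762249
  L_2 = e^(−6.03)·6.03^11/11! = 0.0230961
  L_3 = e^(−7.32)·7.32^11/11! = 0.0536328
  L_4 = e^(−13.37)·13.37^11/11! = 0.0954493
Multiply by the mixture weights:
  w_1·L_1 = 0.28 × 0.000762249 = 0.00021343
  w_2·L_2 = 0.52 × 0.0230961 = 0.01201
  w_3·L_3 = 0.11 × 0.0536328 = 0.00589961
  w_4·L_4 = 0.09 × 0.0954493 = 0.00859043
Denominator: 0.00021343 + 0.01201 + 0.00589961 + 0.00859043 = 0.0267135
So the posterior for Line 4 is 0.00859043 / 0.0267135 ≈ 0.322.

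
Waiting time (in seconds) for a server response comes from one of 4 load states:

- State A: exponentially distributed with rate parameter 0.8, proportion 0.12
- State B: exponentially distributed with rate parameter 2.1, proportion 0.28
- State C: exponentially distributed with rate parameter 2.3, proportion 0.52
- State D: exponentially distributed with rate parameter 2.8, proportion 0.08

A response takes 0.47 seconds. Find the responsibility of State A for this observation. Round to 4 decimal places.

The responsibility of component k is π_k f_k(x) divided by Σ_j π_j f_j(x).
Component likelihoods at x = 0.47 seconds:
  p_A = 0.549282
  p_B = 0.782655
  p_C = 0.780289
  p_D = 0.750977
Multiply by the mixture weights:
  π_A·p_A = 0.12 × 0.549282 = 0.0659138
  π_B·p_B = 0.28 × 0.782655 = 0.219144
  π_C·p_C = 0.52 × 0.780289 = 0.40575
  π_D·p_D = 0.08 × 0.750977 = 0.0600781
Denominator: 0.0659138 + 0.219144 + 0.40575 + 0.0600781 = 0.750886
So the posterior for State A is 0.0659138 / 0.750886 ≈ 0.0878.

0.0878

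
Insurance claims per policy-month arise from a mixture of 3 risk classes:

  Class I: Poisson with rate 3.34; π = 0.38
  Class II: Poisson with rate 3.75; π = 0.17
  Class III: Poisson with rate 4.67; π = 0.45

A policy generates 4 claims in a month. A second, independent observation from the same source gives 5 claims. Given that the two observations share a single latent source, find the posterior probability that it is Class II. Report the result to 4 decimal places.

The responsibility of component k is w_k f_k(x) divided by Σ_j w_j f_j(x).
Since both observations come from the same component, the likelihood for component k is f_k(x₁)·f_k(x₂).
  L_I = [e^(−3.34)·3.34^4/4! = 0.183752] × [0.122746] = 0.0225548
  L_II = [e^(−3.75)·3.75^4/4! = 0.19378] × [0.145335] = 0.0281631
  L_III = [e^(−4.67)·4.67^4/4! = 0.185738] × [0.173479] = 0.0322217
Unnormalised posteriors:
  w_I·L_I = 0.38 × 0.0225548 = 0.00857082
  w_II·L_II = 0.17 × 0.0281631 = 0.00478773
  w_III·L_III = 0.45 × 0.0322217 = 0.0144998
Denominator: 0.00857082 + 0.00478773 + 0.0144998 = 0.0278583
P(Class II | x₁, x₂) = 0.00478773 / 0.0278583 ≈ 0.1719

0.1719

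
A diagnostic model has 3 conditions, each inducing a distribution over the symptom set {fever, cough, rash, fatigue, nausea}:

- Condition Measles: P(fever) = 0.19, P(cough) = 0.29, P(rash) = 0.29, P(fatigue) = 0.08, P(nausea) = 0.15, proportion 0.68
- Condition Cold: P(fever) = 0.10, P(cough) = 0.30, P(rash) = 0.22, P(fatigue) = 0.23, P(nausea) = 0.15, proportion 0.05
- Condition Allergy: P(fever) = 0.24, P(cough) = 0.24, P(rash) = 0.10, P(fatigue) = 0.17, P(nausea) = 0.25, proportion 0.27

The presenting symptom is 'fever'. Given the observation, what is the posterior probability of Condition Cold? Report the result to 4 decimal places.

0.0251

By Bayes' theorem, P(k | x) = w_k f_k(x) / Σ_j w_j f_j(x).
Component likelihoods at x = 'fever':
  p_Measles = 0.19
  p_Cold = 0.1
  p_Allergy = 0.24
Prior × likelihood for each component:
  w_Measles·p_Measles = 0.68 × 0.19 = 0.1292
  w_Cold·p_Cold = 0.05 × 0.1 = 0.005
  w_Allergy·p_Allergy = 0.27 × 0.24 = 0.0648
Denominator: 0.1292 + 0.005 + 0.0648 = 0.199
Responsibility of Condition Cold: 0.005 / 0.199 ≈ 0.0251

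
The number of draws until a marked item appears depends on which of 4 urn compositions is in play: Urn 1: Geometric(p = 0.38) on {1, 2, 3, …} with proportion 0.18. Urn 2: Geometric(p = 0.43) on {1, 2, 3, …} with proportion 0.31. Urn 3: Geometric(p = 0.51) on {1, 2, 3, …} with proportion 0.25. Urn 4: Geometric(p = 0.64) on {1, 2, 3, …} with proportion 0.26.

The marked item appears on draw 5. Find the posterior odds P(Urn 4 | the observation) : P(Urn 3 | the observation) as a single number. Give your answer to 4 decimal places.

0.3802

Only the two components matter; the odds are (P(Z=i) f_i(x)) / (P(Z=j) f_j(x)).
Component likelihoods at x = 5:
  f_1 = 0.0561501
  f_2 = 0.0453908
  f_3 = 0.0294005
  f_4 = 0.0107495
Posterior odds = (P(Z=4)·f_4) / (P(Z=3)·f_3) = (0.26·0.0107495) / (0.25·0.0294005) = 0.00279488 / 0.00735012 ≈ 0.3802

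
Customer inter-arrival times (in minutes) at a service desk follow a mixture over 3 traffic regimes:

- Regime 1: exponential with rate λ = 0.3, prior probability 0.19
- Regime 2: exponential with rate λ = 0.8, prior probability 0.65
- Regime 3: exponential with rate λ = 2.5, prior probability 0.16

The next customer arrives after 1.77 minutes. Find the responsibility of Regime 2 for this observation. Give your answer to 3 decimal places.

The responsibility of component k is w_k f_k(x) divided by Σ_j w_j f_j(x).
Evaluate each component's likelihood at the observed value:
  f_1 = 0.176405
  f_2 = 0.194146
  f_3 = 0.0299355
Prior × likelihood for each component:
  w_1·f_1 = 0.19 × 0.176405 = 0.0335169
  w_2·f_2 = 0.65 × 0.194146 = 0.126195
  w_3·f_3 = 0.16 × 0.0299355 = 0.00478968
Denominator: 0.0335169 + 0.126195 + 0.00478968 = 0.164502
Responsibility of Regime 2: 0.126195 / 0.164502 ≈ 0.767

0.767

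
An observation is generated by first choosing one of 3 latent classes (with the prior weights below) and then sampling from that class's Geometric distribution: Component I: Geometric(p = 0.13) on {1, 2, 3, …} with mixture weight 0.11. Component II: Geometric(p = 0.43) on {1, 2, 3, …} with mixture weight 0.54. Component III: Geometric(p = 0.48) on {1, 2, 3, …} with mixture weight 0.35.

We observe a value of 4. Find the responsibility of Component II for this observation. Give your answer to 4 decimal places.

Posterior ∝ prior × likelihood, so P(k | x) ∝ π_k f_k(x); normalise over all components.
Evaluate each component's likelihood at the observed value:
  L_I = 0.13·(1−0.13)^3 = 0.13·0.658503 = 0.0856054
  L_II = 0.43·(1−0.43)^3 = 0.43·0.185193 = 0.079633
  L_III = 0.48·(1−0.48)^3 = 0.48·0.140608 = 0.0674918
Unnormalised posteriors:
  π_I·L_I = 0.11 × 0.0856054 = 0.00941659
  π_II·L_II = 0.54 × 0.079633 = 0.0430018
  π_III·L_III = 0.35 × 0.0674918 = 0.0236221
Marginal: 0.00941659 + 0.0430018 + 0.0236221 = 0.0760406
P(Component II | data) = 0.0430018 / 0.0760406 ≈ 0.5655

0.5655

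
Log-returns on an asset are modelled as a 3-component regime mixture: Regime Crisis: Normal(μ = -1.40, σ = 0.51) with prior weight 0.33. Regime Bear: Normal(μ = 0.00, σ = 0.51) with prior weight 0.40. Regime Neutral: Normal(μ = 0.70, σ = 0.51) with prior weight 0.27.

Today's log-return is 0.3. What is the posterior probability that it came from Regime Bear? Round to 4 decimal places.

0.6274

By Bayes' theorem, P(k | x) = w_k f_k(x) / Σ_j w_j f_j(x).
Evaluate each component's likelihood at the observed value:
  p_Crisis = (1/(0.51·√(2π)))·exp(−(0.3−-1.40)²/(2·0.51²)) = 0.782240·exp(-5.55556) = 0.00302408
  p_Bear = (1/(0.51·√(2π)))·exp(−(0.3−0.00)²/(2·0.51²)) = 0.782240·exp(-0.17301) = 0.657964
  p_Neutral = (1/(0.51·√(2π)))·exp(−(0.3−0.70)²/(2·0.51²)) = 0.782240·exp(-0.30757) = 0.575125
Weight by the priors:
  w_Crisis·p_Crisis = 0.33 × 0.00302408 = 0.000997945
  w_Bear·p_Bear = 0.40 × 0.657964 = 0.263186
  w_Neutral·p_Neutral = 0.27 × 0.575125 = 0.155284
Evidence: 0.000997945 + 0.263186 + 0.155284 = 0.419467
So the posterior for Regime Bear is 0.263186 / 0.419467 ≈ 0.6274.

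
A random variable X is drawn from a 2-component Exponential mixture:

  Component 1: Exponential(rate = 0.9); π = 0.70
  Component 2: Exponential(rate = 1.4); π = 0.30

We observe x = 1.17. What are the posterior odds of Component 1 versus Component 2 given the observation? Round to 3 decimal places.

2.692

Posterior odds = (π_i f_i(x)) / (π_j f_j(x)); the normalising sum cancels.
Exponential densities:
  p_1 = 0.9·e^(−0.9·1.17) = 0.9·e^(−1.0530) = 0.314001
  p_2 = 1.4·e^(−1.4·1.17) = 1.4·e^(−1.6380) = 0.272116
0.2198 / 0.0816347 ≈ 2.692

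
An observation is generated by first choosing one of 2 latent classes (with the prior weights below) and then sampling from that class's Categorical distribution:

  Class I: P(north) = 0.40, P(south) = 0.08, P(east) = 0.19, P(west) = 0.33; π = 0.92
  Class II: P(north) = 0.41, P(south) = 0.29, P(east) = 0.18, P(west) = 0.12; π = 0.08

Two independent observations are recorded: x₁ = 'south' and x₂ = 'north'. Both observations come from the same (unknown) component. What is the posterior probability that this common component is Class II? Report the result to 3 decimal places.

0.244

Apply Bayes' rule: the posterior for each component is proportional to its prior times its likelihood at x.
Since both observations come from the same component, the likelihood for component k is f_k(x₁)·f_k(x₂).
  L_I = [P(south | comp) = 0.08] × [0.4] = 0.032
  L_II = [P(south | comp) = 0.29] × [0.41] = 0.1189
Prior × likelihood for each component:
  π_I·L_I = 0.92 × 0.032 = 0.02944
  π_II·L_II = 0.08 × 0.1189 = 0.009512
Denominator: 0.02944 + 0.009512 = 0.038952
Responsibility of Class II: 0.009512 / 0.038952 ≈ 0.244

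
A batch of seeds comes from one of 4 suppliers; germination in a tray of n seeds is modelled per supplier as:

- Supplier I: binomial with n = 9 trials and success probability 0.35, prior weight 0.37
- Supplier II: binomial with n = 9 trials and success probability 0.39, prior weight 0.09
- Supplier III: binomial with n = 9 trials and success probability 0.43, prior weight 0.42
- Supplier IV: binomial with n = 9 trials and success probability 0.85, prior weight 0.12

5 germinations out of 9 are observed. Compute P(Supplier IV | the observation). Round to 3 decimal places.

0.024

Apply Bayes' rule: the posterior for each component is proportional to its prior times its likelihood at x.
Binomial probabilities:
  f_I = C(9,5)·0.35^5·0.65^4 = 126·0.00525219·0.178506 = 0.118131
  f_II = C(9,5)·0.39^5·0.61^4 = 126·0.00902242·0.138458 = 0.157403
  f_III = C(9,5)·0.43^5·0.57^4 = 126·0.0147008·0.10556 = 0.195529
  f_IV = C(9,5)·0.85^5·0.15^4 = 126·0.443705·0.00050625 = 0.0283029
Unnormalised posteriors:
  π_I·f_I = 0.37 × 0.118131 = 0.0437085
  π_II·f_II = 0.09 × 0.157403 = 0.0141663
  π_III·f_III = 0.42 × 0.195529 = 0.0821224
  π_IV·f_IV = 0.12 × 0.0283029 = 0.00339634
Denominator: 0.0437085 + 0.0141663 + 0.0821224 + 0.00339634 = 0.143393
P(Supplier IV | the observation) ≈ 0.024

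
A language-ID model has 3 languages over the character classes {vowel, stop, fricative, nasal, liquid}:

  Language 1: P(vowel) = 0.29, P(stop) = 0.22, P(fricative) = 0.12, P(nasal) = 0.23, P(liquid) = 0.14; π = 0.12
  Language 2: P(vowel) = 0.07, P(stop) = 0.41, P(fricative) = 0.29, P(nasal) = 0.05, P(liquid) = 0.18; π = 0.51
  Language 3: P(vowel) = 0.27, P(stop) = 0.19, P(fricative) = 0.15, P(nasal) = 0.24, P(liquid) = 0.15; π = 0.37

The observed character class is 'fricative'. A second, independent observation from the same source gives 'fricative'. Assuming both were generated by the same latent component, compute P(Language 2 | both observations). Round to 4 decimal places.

Apply Bayes' rule: the posterior for each component is proportional to its prior times its likelihood at x.
Since both observations come from the same component, the likelihood for component k is f_k(x₁)·f_k(x₂).
  p_1 = [P(fricative | comp) = 0.12] × [0.12] = 0.0144
  p_2 = [P(fricative | comp) = 0.29] × [0.29] = 0.0841
  p_3 = [P(fricative | comp) = 0.15] × [0.15] = 0.0225
Prior × likelihood for each component:
  π_1·p_1 = 0.12 × 0.0144 = 0.001728
  π_2·p_2 = 0.51 × 0.0841 = 0.042891
  π_3·p_3 = 0.37 × 0.0225 = 0.008325
Normaliser: 0.001728 + 0.042891 + 0.008325 = 0.052944
So the posterior for Language 2 is 0.042891 / 0.052944 ≈ 0.8101.

0.8101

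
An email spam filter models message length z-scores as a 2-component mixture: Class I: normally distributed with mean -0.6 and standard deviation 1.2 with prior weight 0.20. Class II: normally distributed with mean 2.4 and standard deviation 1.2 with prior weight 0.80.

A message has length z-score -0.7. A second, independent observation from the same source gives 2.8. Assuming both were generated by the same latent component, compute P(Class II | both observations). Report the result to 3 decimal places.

By Bayes' theorem, P(k | x) = P(Z=k) f_k(x) / Σ_j P(Z=j) f_j(x).
Since both observations come from the same component, the likelihood for component k is f_k(x₁)·f_k(x₂).
  L_I = [(1/(1.2·√(2π)))·exp(−(-0.7−-0.6)²/(2·1.2²)) = 0.332452·exp(-0.00347) = 0.3313] × [0.00600508] = 0.00198948
  L_II = [(1/(1.2·√(2π)))·exp(−(-0.7−2.4)²/(2·1.2²)) = 0.332452·exp(-3.33681) = 0.0118188] × [0.314486] = 0.00371684
Multiply by the mixture weights:
  P(Z=I)·L_I = 0.20 × 0.00198948 = 0.000397896
  P(Z=II)·L_II = 0.80 × 0.00371684 = 0.00297347
Evidence: 0.000397896 + 0.00297347 = 0.00337137
Responsibility of Class II: 0.00297347 / 0.00337137 ≈ 0.882

0.882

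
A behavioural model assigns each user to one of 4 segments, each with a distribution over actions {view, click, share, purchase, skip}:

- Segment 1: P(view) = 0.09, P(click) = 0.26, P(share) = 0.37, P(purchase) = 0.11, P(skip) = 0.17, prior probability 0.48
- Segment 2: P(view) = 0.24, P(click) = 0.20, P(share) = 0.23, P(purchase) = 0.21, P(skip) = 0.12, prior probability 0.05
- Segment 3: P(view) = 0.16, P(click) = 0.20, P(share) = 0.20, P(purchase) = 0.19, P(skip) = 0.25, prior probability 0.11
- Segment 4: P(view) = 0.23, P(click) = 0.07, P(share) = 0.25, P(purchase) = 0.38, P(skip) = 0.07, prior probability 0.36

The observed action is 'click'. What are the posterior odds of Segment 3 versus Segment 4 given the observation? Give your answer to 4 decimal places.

Since P(k|x) ∝ π_k f_k(x), the posterior odds are π_i f_i(x) / (π_j f_j(x)).
Evaluate each component's likelihood at the observed value:
  L_1 = 0.26
  L_2 = 0.2
  L_3 = 0.2
  L_4 = 0.07
Odds = (0.11/0.36) × (0.2/0.07) = 0.305556 × 2.85714 ≈ 0.8730

0.8730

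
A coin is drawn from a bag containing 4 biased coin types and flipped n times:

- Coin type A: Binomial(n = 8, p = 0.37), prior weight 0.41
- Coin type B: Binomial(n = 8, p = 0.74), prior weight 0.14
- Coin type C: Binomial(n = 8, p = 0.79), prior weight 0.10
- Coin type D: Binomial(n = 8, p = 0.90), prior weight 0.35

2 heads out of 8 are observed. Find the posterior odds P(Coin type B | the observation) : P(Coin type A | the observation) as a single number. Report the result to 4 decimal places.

0.0067

Since P(k|x) ∝ π_k f_k(x), the posterior odds are π_i f_i(x) / (π_j f_j(x)).
Component likelihoods at x = 2 heads out of 8:
  L_A = C(8,2)·0.37^2·0.63^6 = 28·0.1369·0.0625235 = 0.239665
  L_B = C(8,2)·0.74^2·0.26^6 = 28·0.5476·0.000308916 = 0.00473654
  L_C = C(8,2)·0.79^2·0.21^6 = 28·0.6241·8.57661e-05 = 0.00149875
  L_D = C(8,2)·0.90^2·0.10^6 = 28·0.81·1e-06 = 2.268e-05
0.000663116 / 0.0982627 ≈ 0.0067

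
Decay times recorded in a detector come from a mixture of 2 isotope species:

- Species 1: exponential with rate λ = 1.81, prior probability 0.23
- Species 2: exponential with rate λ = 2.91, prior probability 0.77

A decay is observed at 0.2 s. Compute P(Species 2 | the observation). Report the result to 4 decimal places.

0.8120

P(component k | x) = w_k·f_k(x) / marginal(x), where marginal(x) = Σ_j w_j·f_j(x).
Component likelihoods at x = 0.2 s:
  p_1 = 1.26027
  p_2 = 1.62605
Weight by the priors:
  w_1·p_1 = 0.23 × 1.26027 = 0.289862
  w_2·p_2 = 0.77 × 1.62605 = 1.25206
Sum: 0.289862 + 1.25206 = 1.54192
So the posterior for Species 2 is 1.25206 / 1.54192 ≈ 0.8120.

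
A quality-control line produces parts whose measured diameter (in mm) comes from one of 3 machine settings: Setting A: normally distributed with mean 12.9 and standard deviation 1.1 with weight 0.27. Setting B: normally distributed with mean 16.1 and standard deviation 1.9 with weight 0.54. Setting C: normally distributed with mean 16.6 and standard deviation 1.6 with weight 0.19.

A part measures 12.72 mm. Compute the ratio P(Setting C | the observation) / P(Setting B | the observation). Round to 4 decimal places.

0.1075

Only the two components matter; the odds are (π_i f_i(x)) / (π_j f_j(x)).
Normal densities:
  f_A = 0.357852
  f_B = 0.043148
  f_C = 0.0131774
Odds = (0.19/0.54) × (0.0131774/0.043148) = 0.351852 × 0.305399 ≈ 0.1075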